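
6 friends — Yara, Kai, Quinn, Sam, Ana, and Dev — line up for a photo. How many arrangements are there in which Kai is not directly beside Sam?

480

There are 6! = 720 arrangements in all. If Kai and Sam are adjacent, merging them into one block gives 2·(5)! = 240 arrangements.
So 720 − 240 = 480 arrangements keep them apart.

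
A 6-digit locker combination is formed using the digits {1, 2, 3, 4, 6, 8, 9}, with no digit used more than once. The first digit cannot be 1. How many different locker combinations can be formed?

The first digit has 7−1 = 6 choices (anything except 1).
The remaining 5 digits are filled from the other 6 symbols without repetition: 6 × 5 × 4 × 3 × 2 = 720.
Total: 6 × 720 = 4320.

4320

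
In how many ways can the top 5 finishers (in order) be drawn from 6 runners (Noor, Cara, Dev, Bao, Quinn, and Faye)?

720

There are 6 choices for 1st place, 5 for 2nd, and so on down to 2 for position 5.
That gives 6 × 5 × 4 × 3 × 2 = 720.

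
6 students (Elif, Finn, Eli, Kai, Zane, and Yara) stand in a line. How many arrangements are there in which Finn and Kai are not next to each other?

There are 6! = 720 arrangements in all. If Finn and Kai are adjacent, merging them into one block gives 2·(5)! = 240 arrangements.
So 720 − 240 = 480 arrangements keep them apart.

480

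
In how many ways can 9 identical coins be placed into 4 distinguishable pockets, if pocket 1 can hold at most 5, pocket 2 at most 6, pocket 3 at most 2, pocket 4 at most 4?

76

Ignoring the caps, the number of non-negative solutions to x_1+…+x_4 = 9 is C(12,3) = 220.
Subtract solutions that violate a single cap (substitute x_i' = x_i − (cap_i+1)): x_1 ≥ 6 gives C(6,3) = 20; x_2 ≥ 7 gives C(5,3) = 10; x_3 ≥ 3 gives C(9,3) = 84; x_4 ≥ 5 gives C(7,3) = 35. Together 149.
Add back pairs where two caps are both exceeded: 0 + 1 + 0 + 0 + 0 + 4 = 5.
By inclusion–exclusion the count is 220 − 149 + 5 = 76.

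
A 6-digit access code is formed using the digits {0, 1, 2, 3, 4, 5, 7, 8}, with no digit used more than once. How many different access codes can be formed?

This is a permutation of 6 out of 8: P(8,6) = 8!/2!.
That product is 8 × 7 × 6 × 5 × 4 × 3 = 20160.

20160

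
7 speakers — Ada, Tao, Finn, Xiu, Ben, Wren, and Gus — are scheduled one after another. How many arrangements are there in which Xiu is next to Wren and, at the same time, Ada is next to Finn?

Treat {Xiu,Wren} as one block (2 orders) and {Ada,Finn} as another (2 orders).
That leaves 5 units to arrange: 2 × 2 × 5! = 4 × 120 = 480.

480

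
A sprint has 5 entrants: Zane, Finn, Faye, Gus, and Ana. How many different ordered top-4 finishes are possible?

There are 5 choices for 1st place, 4 for 2nd, and so on down to 2 for position 4.
That gives 5 × 4 × 3 × 2 = 120.

120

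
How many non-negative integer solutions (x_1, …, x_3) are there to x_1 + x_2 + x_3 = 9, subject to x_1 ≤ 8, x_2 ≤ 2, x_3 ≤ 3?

By stars and bars, unrestricted non-negative solutions to x_1+…+x_3 = 9 number C(9+2,2) = 55.
Subtract solutions that violate a single cap (substitute x_i' = x_i − (cap_i+1)): x_1 ≥ 9 gives C(2,2) = 1; x_2 ≥ 3 gives C(8,2) = 28; x_3 ≥ 4 gives C(7,2) = 21. Together 50.
Add back pairs where two caps are both exceeded: 0 + 0 + 6 = 6.
By inclusion–exclusion the count is 55 − 50 + 6 = 11.

11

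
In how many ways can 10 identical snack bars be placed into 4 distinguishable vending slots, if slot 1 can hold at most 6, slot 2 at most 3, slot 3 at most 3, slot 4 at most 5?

75

Ignoring the caps, the number of non-negative solutions to x_1+…+x_4 = 10 is C(13,3) = 286.
Subtract solutions that violate a single cap (substitute x_i' = x_i − (cap_i+1)): x_1 ≥ 7 gives C(6,3) = 20; x_2 ≥ 4 gives C(9,3) = 84; x_3 ≥ 4 gives C(9,3) = 84; x_4 ≥ 6 gives C(7,3) = 35. Together 223.
Add back pairs where two caps are both exceeded: 0 + 0 + 0 + 10 + 1 + 1 = 12.
By inclusion–exclusion the count is 286 − 223 + 12 = 75.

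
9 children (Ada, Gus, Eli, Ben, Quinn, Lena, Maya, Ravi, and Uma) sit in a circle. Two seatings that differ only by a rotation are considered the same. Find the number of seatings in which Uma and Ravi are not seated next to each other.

30240

All circular seatings of 9 people number (8)! = 40320.
Seatings with Uma beside Ravi: treat them as a block with 2 internal orders, giving 2 × (7)! = 10080.
Subtracting, 40320 − 10080 = 30240.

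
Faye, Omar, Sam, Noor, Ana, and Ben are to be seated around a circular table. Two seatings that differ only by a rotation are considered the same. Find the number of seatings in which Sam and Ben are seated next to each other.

48

Glue Sam and Ben into a block (2 internal orders). Seating 5 units around a circle gives (4)! arrangements.
So 2 × (4)! = 2 × 24 = 48.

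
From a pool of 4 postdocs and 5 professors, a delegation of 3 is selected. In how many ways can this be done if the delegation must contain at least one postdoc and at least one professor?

70

Unrestricted: C(9,3) = 84 ways to pick any 3 of the 9.
Subtract selections that omit an entire group: no postdocs → C(5,3) = 10; no professors → C(4,3) = 4.
Both groups omitted at once is impossible, so 84 − 14 = 70.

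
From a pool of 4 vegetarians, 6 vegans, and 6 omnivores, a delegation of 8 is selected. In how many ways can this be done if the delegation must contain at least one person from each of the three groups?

12285

With no constraint there are C(16,8) = 12870 possible selections.
Selections missing a whole group: no vegetarians → C(12,8) = 495; no vegans → C(10,8) = 45; no omnivores → C(10,8) = 45.
Add back selections omitting two groups (i.e. drawn from a single group): C(4,8) + C(6,8) + C(6,8) = 0.
By inclusion–exclusion: 12870 − 585 + 0 = 12285.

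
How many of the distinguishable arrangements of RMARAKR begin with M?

60

With the first slot taken by M, it remains to arrange the other 6 letters (RARAKR).
Those 6 letters have A appearing twice and R appearing 3 times, giving (6)!/(3!·2!) = 60.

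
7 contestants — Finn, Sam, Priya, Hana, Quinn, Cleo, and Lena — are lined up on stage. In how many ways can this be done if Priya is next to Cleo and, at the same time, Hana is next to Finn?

Treat {Priya,Cleo} as one block (2 orders) and {Hana,Finn} as another (2 orders).
That leaves 5 units to arrange: 2 × 2 × 5! = 4 × 120 = 480.

480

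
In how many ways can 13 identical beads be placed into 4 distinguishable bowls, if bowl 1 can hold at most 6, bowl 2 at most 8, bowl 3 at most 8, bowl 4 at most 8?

371

Without the upper bounds there are C(16,3) = 560 ways to split 13 among 4 bowls.
Subtract solutions that violate a single cap (substitute x_i' = x_i − (cap_i+1)): x_1 ≥ 7 gives C(9,3) = 84; x_2 ≥ 9 gives C(7,3) = 35; x_3 ≥ 9 gives C(7,3) = 35; x_4 ≥ 9 gives C(7,3) = 35. Together 189.
No two caps can be exceeded simultaneously, so the pair terms are all 0.
By inclusion–exclusion the count is 560 − 189 + 0 = 371.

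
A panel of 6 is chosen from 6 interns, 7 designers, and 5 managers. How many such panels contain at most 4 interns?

Split by how many interns are chosen (0 through 4).
Sum: C(6,0)·C(12,6) + C(6,1)·C(12,5) + C(6,2)·C(12,4) + C(6,3)·C(12,3) + C(6,4)·C(12,2) = 924 + 4752 + 7425 + 4400 + 990 = 18491.

18491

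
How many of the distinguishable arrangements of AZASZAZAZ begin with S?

With the first slot taken by S, it remains to arrange the other 8 letters (AZAZAZAZ).
Those 8 letters have A appearing 4 times and Z appearing 4 times, giving (8)!/(4!·4!) = 70.

70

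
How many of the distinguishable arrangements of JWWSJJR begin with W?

120

Fix W in the first position and arrange the remaining 6 letters.
Those 6 letters have J appearing 3 times, giving (6)!/(3!) = 120.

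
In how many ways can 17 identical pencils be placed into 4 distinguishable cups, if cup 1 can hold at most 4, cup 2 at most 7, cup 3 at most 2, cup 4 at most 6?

Without the upper bounds there are C(20,3) = 1140 ways to split 17 among 4 cups.
Subtract solutions that violate a single cap (substitute x_i' = x_i − (cap_i+1)): x_1 ≥ 5 gives C(15,3) = 455; x_2 ≥ 8 gives C(12,3) = 220; x_3 ≥ 3 gives C(17,3) = 680; x_4 ≥ 7 gives C(13,3) = 286. Together 1641.
Add back pairs where two caps are both exceeded: 35 + 220 + 56 + 84 + 10 + 120 = 525.
Subtract triples: 4 + 0 + 10 + 0 = 14.
By inclusion–exclusion the count is 1140 − 1641 + 525 − 14 = 10.

10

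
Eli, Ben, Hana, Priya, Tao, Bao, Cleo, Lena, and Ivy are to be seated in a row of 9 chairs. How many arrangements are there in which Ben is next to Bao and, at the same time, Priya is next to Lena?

Treat {Ben,Bao} as one block (2 orders) and {Priya,Lena} as another (2 orders).
That leaves 7 units to arrange: 2 × 2 × 7! = 4 × 5040 = 20160.

20160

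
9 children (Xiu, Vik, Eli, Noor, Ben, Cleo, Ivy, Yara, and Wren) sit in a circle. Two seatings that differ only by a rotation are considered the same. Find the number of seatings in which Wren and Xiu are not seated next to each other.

30240

All circular seatings of 9 people number (8)! = 40320.
Seatings with Wren beside Xiu: treat them as a block with 2 internal orders, giving 2 × (7)! = 10080.
Subtracting, 40320 − 10080 = 30240.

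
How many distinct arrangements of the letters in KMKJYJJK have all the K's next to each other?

Treat the 3 copies of K as a single block. The multiset to arrange is then {KKK, J, J, J, M, Y}, 6 items in all.
That gives (6)!/(3!) = 120 arrangements.

120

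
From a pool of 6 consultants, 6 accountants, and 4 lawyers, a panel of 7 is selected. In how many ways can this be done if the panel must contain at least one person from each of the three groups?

Total 7-person selections from all 16: C(16,7) = 11440.
Subtract selections that omit an entire group: no consultants → C(10,7) = 120; no accountants → C(10,7) = 120; no lawyers → C(12,7) = 792.
Add back selections omitting two groups (i.e. drawn from a single group): C(6,7) + C(6,7) + C(4,7) = 0.
By inclusion–exclusion: 11440 − 1032 + 0 = 10408.

10408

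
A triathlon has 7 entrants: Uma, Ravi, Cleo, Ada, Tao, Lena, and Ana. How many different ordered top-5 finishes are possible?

2520

There are 7 choices for 1st place, 6 for 2nd, and so on down to 3 for position 5.
That gives 7 × 6 × 5 × 4 × 3 = 2520.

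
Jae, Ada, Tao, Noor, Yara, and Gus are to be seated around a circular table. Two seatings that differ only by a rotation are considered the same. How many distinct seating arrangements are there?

120

Around a circle, 6 distinct people have 6!/6 = (5)! = 120 rotationally distinct seatings.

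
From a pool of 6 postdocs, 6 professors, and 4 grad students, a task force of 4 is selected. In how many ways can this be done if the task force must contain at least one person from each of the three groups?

Unrestricted: C(16,4) = 1820 ways to pick any 4 of the 16.
Selections missing a whole group: no postdocs → C(10,4) = 210; no professors → C(10,4) = 210; no grad students → C(12,4) = 495.
Add back selections omitting two groups (i.e. drawn from a single group): C(6,4) + C(6,4) + C(4,4) = 31.
By inclusion–exclusion: 1820 − 915 + 31 = 936.

936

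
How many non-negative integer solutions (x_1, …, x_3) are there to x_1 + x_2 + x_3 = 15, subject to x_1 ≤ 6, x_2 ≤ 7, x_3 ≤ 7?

Ignoring the caps, the number of non-negative solutions to x_1+…+x_3 = 15 is C(17,2) = 136.
Subtract solutions that violate a single cap (substitute x_i' = x_i − (cap_i+1)): x_1 ≥ 7 gives C(10,2) = 45; x_2 ≥ 8 gives C(9,2) = 36; x_3 ≥ 8 gives C(9,2) = 36. Together 117.
Add back pairs where two caps are both exceeded: 1 + 1 + 0 = 2.
By inclusion–exclusion the count is 136 − 117 + 2 = 21.

21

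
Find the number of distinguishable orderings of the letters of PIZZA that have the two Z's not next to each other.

36

Total arrangements of PIZZA: 5!/(2!) = 60.
If the two Z's are adjacent, glue them into one block, leaving 4 items to arrange: (4)! = 24 ways.
Subtracting, 60 − 24 = 36 arrangements keep the Z's apart.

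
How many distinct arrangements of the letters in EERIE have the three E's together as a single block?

Treat the 3 copies of E as a single block. The multiset to arrange is then {EEE, I, R}, 3 items in all.
All 3 items are distinct, so there are (3)! = 6 arrangements.

6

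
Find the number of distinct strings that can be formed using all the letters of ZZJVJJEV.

1680

The 8 letters of ZZJVJJEV have repeats: J appearing 3 times, V appearing twice, and Z appearing twice.
Dividing 8! = 40320 by 3!·2!·2! = 24 for the repeated letters gives 1680.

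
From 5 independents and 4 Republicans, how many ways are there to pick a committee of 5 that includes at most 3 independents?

105

Split by how many independents are chosen (0 through 3).
Sum: C(5,0)·C(4,5) + C(5,1)·C(4,4) + C(5,2)·C(4,3) + C(5,3)·C(4,2) = 0 + 5 + 40 + 60 = 105.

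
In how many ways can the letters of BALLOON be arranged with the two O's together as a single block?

360

Treat the 2 copies of O as a single block. The multiset to arrange is then {OO, A, B, L, L, N}, 6 items in all.
That gives (6)!/(2!) = 360 arrangements.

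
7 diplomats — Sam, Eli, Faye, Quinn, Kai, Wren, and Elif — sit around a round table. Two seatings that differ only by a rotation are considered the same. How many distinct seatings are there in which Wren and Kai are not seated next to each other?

All circular seatings of 7 people number (6)! = 720.
Those with Wren next to Kai: fuse the pair into one unit and seat 6 units around a circle — 2·(5)! = 240.
Subtracting, 720 − 240 = 480.

480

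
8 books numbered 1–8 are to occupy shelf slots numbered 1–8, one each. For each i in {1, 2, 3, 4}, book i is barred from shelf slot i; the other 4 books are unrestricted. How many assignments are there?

24024

Let Aᵢ (for 1 ≤ i ≤ 4) be the placements that put book i in its forbidden shelf slot. Any j of these fix j positions, leaving (8−j)! ways to fill the rest, and there are C(4,j) ways to pick which j.
By inclusion–exclusion, the number of valid placements is Σ_{j=0}^{4} (−1)^j C(4,j)·(8−j)!.
Computing: 40320 − 20160 + 4320 − 480 + 24 = 24024.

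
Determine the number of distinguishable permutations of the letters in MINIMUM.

420

The 7 letters of MINIMUM have repeats: I appearing twice and M appearing 3 times.
Dividing 7! = 5040 by 3!·2! = 12 for the repeated letters gives 420.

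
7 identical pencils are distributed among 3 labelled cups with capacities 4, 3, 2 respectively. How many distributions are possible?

By stars and bars, unrestricted non-negative solutions to x_1+…+x_3 = 7 number C(7+2,2) = 36.
Subtract solutions that violate a single cap (substitute x_i' = x_i − (cap_i+1)): x_1 ≥ 5 gives C(4,2) = 6; x_2 ≥ 4 gives C(5,2) = 10; x_3 ≥ 3 gives C(6,2) = 15. Together 31.
Add back pairs where two caps are both exceeded: 0 + 0 + 1 = 1.
By inclusion–exclusion the count is 36 − 31 + 1 = 6.

6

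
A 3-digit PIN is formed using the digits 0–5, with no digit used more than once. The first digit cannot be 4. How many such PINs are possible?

The first digit has 6−1 = 5 choices (anything except 4).
The remaining 2 digits are filled from the other 5 symbols without repetition: 5 × 4 = 20.
Total: 5 × 20 = 100.

100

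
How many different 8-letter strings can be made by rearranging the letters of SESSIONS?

1680

The 8 letters of SESSIONS have repeats: S appearing 4 times.
The number of distinct arrangements is 8!/(4!) = 40320/24 = 1680.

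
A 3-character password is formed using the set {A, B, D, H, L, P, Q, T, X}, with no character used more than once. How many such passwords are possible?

504

This is a permutation of 3 out of 9: P(9,3) = 9!/6!.
9 × 8 × 7 = 504.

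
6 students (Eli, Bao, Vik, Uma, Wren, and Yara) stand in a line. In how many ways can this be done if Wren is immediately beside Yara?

240

Place the 4 others and the Wren-Yara pair as 5 objects in a line; the pair has 2 internal arrangements.
So the count is 2·(5)! = 240.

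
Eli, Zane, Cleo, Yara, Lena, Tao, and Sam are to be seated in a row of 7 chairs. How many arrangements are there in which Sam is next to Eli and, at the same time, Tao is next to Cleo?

480

Treat {Sam,Eli} as one block (2 orders) and {Tao,Cleo} as another (2 orders).
That leaves 5 units to arrange: 2 × 2 × 5! = 4 × 120 = 480.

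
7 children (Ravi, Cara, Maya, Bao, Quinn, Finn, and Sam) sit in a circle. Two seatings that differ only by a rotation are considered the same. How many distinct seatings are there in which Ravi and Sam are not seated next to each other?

Without the restriction there are (6)! = 720 seatings.
Those with Ravi next to Sam: fuse the pair into one unit and seat 6 units around a circle — 2·(5)! = 240.
Subtracting, 720 − 240 = 480.

480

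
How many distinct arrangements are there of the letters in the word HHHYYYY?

The 7 letters of HHHYYYY have repeats: H appearing 3 times and Y appearing 4 times.
The number of distinct arrangements is 7!/(4!·3!) = 5040/144 = 35.

35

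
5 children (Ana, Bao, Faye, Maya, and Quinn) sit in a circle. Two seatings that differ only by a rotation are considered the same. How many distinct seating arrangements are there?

Fix one person's seat to break rotational symmetry; the remaining 4 people can be arranged in (4)! = 24 ways.

24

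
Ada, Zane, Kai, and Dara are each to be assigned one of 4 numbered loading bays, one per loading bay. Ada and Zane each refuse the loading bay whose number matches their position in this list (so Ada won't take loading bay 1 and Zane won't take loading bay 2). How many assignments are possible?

Let Aᵢ (for i ∈ {1, 2}) be the placements that put person i in their forbidden loading bay. Any j of these fix j positions, leaving (4−j)! ways to fill the rest, and there are C(2,j) ways to pick which j.
By inclusion–exclusion, the number of valid placements is Σ_{j=0}^{2} (−1)^j C(2,j)·(4−j)!.
Computing: 24 − 12 + 2 = 14.

14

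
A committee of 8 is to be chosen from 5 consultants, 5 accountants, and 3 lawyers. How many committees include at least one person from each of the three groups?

With no constraint there are C(13,8) = 1287 possible selections.
Subtract selections that omit an entire group: no consultants → C(8,8) = 1; no accountants → C(8,8) = 1; no lawyers → C(10,8) = 45.
Add back selections omitting two groups (i.e. drawn from a single group): C(5,8) + C(5,8) + C(3,8) = 0.
By inclusion–exclusion: 1287 − 47 + 0 = 1240.

1240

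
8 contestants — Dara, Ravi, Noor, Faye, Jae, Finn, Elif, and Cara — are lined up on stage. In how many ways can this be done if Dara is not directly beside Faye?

Of the 8! = 40320 arrangements, those with Dara and Faye adjacent number 2 × 7! = 10080 (treat the pair as a block with 2 internal orders).
Complementary counting: 40320 − 10080 = 30240.

30240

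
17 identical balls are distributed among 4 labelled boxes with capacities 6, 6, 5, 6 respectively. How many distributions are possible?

Ignoring the caps, the number of non-negative solutions to x_1+…+x_4 = 17 is C(20,3) = 1140.
Subtract solutions that violate a single cap (substitute x_i' = x_i − (cap_i+1)): x_1 ≥ 7 gives C(13,3) = 286; x_2 ≥ 7 gives C(13,3) = 286; x_3 ≥ 6 gives C(14,3) = 364; x_4 ≥ 7 gives C(13,3) = 286. Together 1222.
Add back pairs where two caps are both exceeded: 20 + 35 + 20 + 35 + 20 + 35 = 165.
By inclusion–exclusion the count is 1140 − 1222 + 165 = 83.

83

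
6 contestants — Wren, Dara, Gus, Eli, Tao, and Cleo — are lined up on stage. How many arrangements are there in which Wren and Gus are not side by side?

There are 6! = 720 arrangements in all. If Wren and Gus are adjacent, merging them into one block gives 2·(5)! = 240 arrangements.
So 720 − 240 = 480 arrangements keep them apart.

480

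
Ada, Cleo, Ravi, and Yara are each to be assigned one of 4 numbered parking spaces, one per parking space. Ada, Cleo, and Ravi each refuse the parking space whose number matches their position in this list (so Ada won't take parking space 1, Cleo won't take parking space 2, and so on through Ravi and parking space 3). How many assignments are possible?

Let Aᵢ (for i ∈ {1, 2, 3}) be the placements that put person i in their forbidden parking space. Any j of these fix j positions, leaving (4−j)! ways to fill the rest, and there are C(3,j) ways to pick which j.
By inclusion–exclusion, the number of valid placements is Σ_{j=0}^{3} (−1)^j C(3,j)·(4−j)!.
Computing: 24 − 18 + 6 − 1 = 11.

11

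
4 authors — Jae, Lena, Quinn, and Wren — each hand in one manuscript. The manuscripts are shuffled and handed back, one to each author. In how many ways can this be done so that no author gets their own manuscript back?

9

Count assignments avoiding every fixed point. For any j of the 4 authors fixed to their own manuscript, the other 4−j can be arranged in (4−j)! ways.
By inclusion–exclusion this is Σ_{j=0}^{4} (−1)^j C(4,j)·(4−j)!.
Computing: 24 − 24 + 12 − 4 + 1 = 9.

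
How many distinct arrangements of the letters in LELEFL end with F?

With the last slot taken by F, it remains to arrange the other 5 letters (LELEL).
Those 5 letters have E appearing twice and L appearing 3 times, giving (5)!/(3!·2!) = 10.

10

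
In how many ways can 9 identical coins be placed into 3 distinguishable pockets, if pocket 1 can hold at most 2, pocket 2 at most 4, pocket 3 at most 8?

14

Without the upper bounds there are C(11,2) = 55 ways to split 9 among 3 pockets.
Subtract solutions that violate a single cap (substitute x_i' = x_i − (cap_i+1)): x_1 ≥ 3 gives C(8,2) = 28; x_2 ≥ 5 gives C(6,2) = 15; x_3 ≥ 9 gives C(2,2) = 1. Together 44.
Add back pairs where two caps are both exceeded: 3 + 0 + 0 = 3.
By inclusion–exclusion the count is 55 − 44 + 3 = 14.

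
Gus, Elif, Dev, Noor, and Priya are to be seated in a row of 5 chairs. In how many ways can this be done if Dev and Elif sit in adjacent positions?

48

Glue Dev and Elif into one block (2 internal orders), leaving 4 units to arrange in a row.
So the count is 2·(4)! = 48.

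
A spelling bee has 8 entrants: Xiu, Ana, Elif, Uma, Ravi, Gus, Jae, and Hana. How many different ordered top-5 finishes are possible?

6720

This is an ordered selection of 5 from 8: P(8,5).
That gives 8 × 7 × 6 × 5 × 4 = 6720.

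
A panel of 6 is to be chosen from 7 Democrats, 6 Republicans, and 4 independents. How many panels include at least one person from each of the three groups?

With no constraint there are C(17,6) = 12376 possible selections.
Selections missing a whole group: no Democrats → C(10,6) = 210; no Republicans → C(11,6) = 462; no independents → C(13,6) = 1716.
Add back selections omitting two groups (i.e. drawn from a single group): C(7,6) + C(6,6) + C(4,6) = 8.
By inclusion–exclusion: 12376 − 2388 + 8 = 9996.

9996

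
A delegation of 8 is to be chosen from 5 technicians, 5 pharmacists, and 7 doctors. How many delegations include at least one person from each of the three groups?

23275

Total 8-person selections from all 17: C(17,8) = 24310.
Selections missing a whole group: no technicians → C(12,8) = 495; no pharmacists → C(12,8) = 495; no doctors → C(10,8) = 45.
Add back selections omitting two groups (i.e. drawn from a single group): C(5,8) + C(5,8) + C(7,8) = 0.
By inclusion–exclusion: 24310 − 1035 + 0 = 23275.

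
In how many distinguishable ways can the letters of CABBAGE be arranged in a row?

Letter multiplicities in CABBAGE: A×2, B×2, C×1, E×1, G×1.
The number of distinct arrangements is 7!/(2!·2!) = 5040/4 = 1260.

1260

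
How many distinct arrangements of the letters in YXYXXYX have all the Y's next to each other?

5

Treat the 3 copies of Y as a single block. The multiset to arrange is then {YYY, X, X, X, X}, 5 items in all.
That gives (5)!/(4!) = 5 arrangements.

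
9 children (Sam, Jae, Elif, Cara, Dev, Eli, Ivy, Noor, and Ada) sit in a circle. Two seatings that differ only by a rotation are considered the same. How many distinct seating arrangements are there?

40320

Around a circle, 9 distinct people have 9!/9 = (8)! = 40320 rotationally distinct seatings.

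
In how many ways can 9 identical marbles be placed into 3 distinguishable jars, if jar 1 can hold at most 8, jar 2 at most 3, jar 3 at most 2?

11

Ignoring the caps, the number of non-negative solutions to x_1+…+x_3 = 9 is C(11,2) = 55.
Subtract solutions that violate a single cap (substitute x_i' = x_i − (cap_i+1)): x_1 ≥ 9 gives C(2,2) = 1; x_2 ≥ 4 gives C(7,2) = 21; x_3 ≥ 3 gives C(8,2) = 28. Together 50.
Add back pairs where two caps are both exceeded: 0 + 0 + 6 = 6.
By inclusion–exclusion the count is 55 − 50 + 6 = 11.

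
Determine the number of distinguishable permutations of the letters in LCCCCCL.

21

LCCCCCL has 7 letters with C appearing 5 times and L appearing twice.
So there are 7! / (5!·2!) = 21 distinguishable arrangements.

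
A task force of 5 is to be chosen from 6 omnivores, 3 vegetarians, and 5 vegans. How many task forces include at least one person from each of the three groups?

1365

Unrestricted: C(14,5) = 2002 ways to pick any 5 of the 14.
Subtract selections that omit an entire group: no omnivores → C(8,5) = 56; no vegetarians → C(11,5) = 462; no vegans → C(9,5) = 126.
Add back selections omitting two groups (i.e. drawn from a single group): C(6,5) + C(3,5) + C(5,5) = 7.
By inclusion–exclusion: 2002 − 644 + 7 = 1365.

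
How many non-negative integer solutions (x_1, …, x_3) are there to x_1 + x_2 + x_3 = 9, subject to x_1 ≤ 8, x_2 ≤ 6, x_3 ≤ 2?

20

Without the upper bounds there are C(11,2) = 55 ways to split 9 among 3 variables.
Subtract solutions that violate a single cap (substitute x_i' = x_i − (cap_i+1)): x_1 ≥ 9 gives C(2,2) = 1; x_2 ≥ 7 gives C(4,2) = 6; x_3 ≥ 3 gives C(8,2) = 28. Together 35.
No two caps can be exceeded simultaneously, so the pair terms are all 0.
By inclusion–exclusion the count is 55 − 35 + 0 = 20.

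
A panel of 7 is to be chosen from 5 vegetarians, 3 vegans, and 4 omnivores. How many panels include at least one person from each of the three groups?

Total 7-person selections from all 12: C(12,7) = 792.
Selections missing a whole group: no vegetarians → C(7,7) = 1; no vegans → C(9,7) = 36; no omnivores → C(8,7) = 8.
Add back selections omitting two groups (i.e. drawn from a single group): C(5,7) + C(3,7) + C(4,7) = 0.
By inclusion–exclusion: 792 − 45 + 0 = 747.

747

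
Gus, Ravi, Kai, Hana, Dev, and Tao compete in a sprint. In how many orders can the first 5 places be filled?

720

There are 6 choices for 1st place, 5 for 2nd, and so on down to 2 for position 5.
That gives 6 × 5 × 4 × 3 × 2 = 720.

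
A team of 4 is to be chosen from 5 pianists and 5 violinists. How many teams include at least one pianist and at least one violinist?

With no constraint there are C(10,4) = 210 possible selections.
Selections missing a whole group: no pianists → C(5,4) = 5; no violinists → C(5,4) = 5.
Both groups omitted at once is impossible, so 210 − 10 = 200.

200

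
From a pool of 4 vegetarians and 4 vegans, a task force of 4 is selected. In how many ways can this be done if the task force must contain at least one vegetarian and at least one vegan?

With no constraint there are C(8,4) = 70 possible selections.
Subtract selections that omit an entire group: no vegetarians → C(4,4) = 1; no vegans → C(4,4) = 1.
Both groups omitted at once is impossible, so 70 − 2 = 68.

68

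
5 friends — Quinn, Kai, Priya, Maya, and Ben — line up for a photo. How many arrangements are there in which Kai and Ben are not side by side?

72

There are 5! = 120 arrangements in all. If Kai and Ben are adjacent, merging them into one block gives 2·(4)! = 48 arrangements.
Complementary counting: 120 − 48 = 72.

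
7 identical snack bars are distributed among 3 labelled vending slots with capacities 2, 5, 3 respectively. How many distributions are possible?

9

Without the upper bounds there are C(9,2) = 36 ways to split 7 among 3 vending slots.
Subtract solutions that violate a single cap (substitute x_i' = x_i − (cap_i+1)): x_1 ≥ 3 gives C(6,2) = 15; x_2 ≥ 6 gives C(3,2) = 3; x_3 ≥ 4 gives C(5,2) = 10. Together 28.
Add back pairs where two caps are both exceeded: 0 + 1 + 0 = 1.
By inclusion–exclusion the count is 36 − 28 + 1 = 9.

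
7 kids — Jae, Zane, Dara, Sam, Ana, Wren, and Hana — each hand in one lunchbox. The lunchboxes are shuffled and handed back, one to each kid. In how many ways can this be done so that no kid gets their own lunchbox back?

Count assignments avoiding every fixed point. For any j of the 7 kids fixed to their own lunchbox, the other 7−j can be arranged in (7−j)! ways.
By inclusion–exclusion this is Σ_{j=0}^{7} (−1)^j C(7,j)·(7−j)!.
Computing: 5040 − 5040 + 2520 − 840 + 210 − 42 + 7 − 1 = 1854.

1854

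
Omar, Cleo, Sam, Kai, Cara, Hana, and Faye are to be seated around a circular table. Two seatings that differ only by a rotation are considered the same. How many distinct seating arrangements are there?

720

Fix one person's seat to break rotational symmetry; the remaining 6 people can be arranged in (6)! = 720 ways.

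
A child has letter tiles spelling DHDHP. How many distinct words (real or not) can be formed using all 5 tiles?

30

The 5 letters of DHDHP have repeats: D appearing twice and H appearing twice.
Dividing 5! = 120 by 2!·2! = 4 for the repeated letters gives 30.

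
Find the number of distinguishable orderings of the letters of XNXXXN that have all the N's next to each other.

5

Treat the 2 copies of N as a single block. The multiset to arrange is then {NN, X, X, X, X}, 5 items in all.
That gives (5)!/(4!) = 5 arrangements.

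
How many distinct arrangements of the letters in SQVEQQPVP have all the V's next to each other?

3360

Treat the 2 copies of V as a single block. The multiset to arrange is then {VV, E, P, P, Q, Q, Q, S}, 8 items in all.
That gives (8)!/(3!·2!) = 3360 arrangements.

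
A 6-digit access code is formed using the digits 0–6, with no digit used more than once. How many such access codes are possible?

5040

This is a permutation of 6 out of 7: P(7,6) = 7!/1!.
That product is 7 × 6 × 5 × 4 × 3 × 2 = 5040.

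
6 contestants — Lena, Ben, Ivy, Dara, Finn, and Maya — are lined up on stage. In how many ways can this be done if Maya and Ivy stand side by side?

240

Place the 4 others and the Maya-Ivy pair as 5 objects in a line; the pair has 2 internal arrangements.
So the count is 2·(5)! = 240.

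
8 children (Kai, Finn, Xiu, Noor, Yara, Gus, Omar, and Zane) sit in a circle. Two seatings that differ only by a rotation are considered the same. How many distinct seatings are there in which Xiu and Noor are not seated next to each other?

3600

All circular seatings of 8 people number (7)! = 5040.
Those with Xiu next to Noor: fuse the pair into one unit and seat 7 units around a circle — 2·(6)! = 1440.
Subtracting, 5040 − 1440 = 3600.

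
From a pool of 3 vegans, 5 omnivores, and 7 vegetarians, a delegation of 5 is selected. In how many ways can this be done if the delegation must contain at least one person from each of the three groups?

Unrestricted: C(15,5) = 3003 ways to pick any 5 of the 15.
Selections missing a whole group: no vegans → C(12,5) = 792; no omnivores → C(10,5) = 252; no vegetarians → C(8,5) = 56.
Add back selections omitting two groups (i.e. drawn from a single group): C(3,5) + C(5,5) + C(7,5) = 22.
By inclusion–exclusion: 3003 − 1100 + 22 = 1925.

1925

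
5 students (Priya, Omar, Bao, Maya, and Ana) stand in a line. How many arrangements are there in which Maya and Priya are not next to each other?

72

There are 5! = 120 arrangements in all. If Maya and Priya are adjacent, merging them into one block gives 2·(4)! = 48 arrangements.
Complementary counting: 120 − 48 = 72.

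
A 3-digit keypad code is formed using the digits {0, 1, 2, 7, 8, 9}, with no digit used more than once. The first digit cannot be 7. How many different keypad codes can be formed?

The first digit has 6−1 = 5 choices (anything except 7).
The remaining 2 digits are filled from the other 5 symbols without repetition: 5 × 4 = 20.
Total: 5 × 20 = 100.

100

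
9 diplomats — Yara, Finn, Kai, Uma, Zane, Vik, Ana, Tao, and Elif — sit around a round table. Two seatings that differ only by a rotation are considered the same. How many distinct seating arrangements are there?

Fix one person's seat to break rotational symmetry; the remaining 8 people can be arranged in (8)! = 40320 ways.

40320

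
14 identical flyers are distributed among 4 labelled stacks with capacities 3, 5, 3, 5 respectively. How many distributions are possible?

By stars and bars, unrestricted non-negative solutions to x_1+…+x_4 = 14 number C(14+3,3) = 680.
Subtract solutions that violate a single cap (substitute x_i' = x_i − (cap_i+1)): x_1 ≥ 4 gives C(13,3) = 286; x_2 ≥ 6 gives C(11,3) = 165; x_3 ≥ 4 gives C(13,3) = 286; x_4 ≥ 6 gives C(11,3) = 165. Together 902.
Add back pairs where two caps are both exceeded: 35 + 84 + 35 + 35 + 10 + 35 = 234.
Subtract triples: 1 + 0 + 1 + 0 = 2.
By inclusion–exclusion the count is 680 − 902 + 234 − 2 = 10.

10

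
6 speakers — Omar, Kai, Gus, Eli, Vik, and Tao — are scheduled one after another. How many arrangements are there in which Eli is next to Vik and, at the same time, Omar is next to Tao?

96

Treat {Eli,Vik} as one block (2 orders) and {Omar,Tao} as another (2 orders).
That leaves 4 units to arrange: 2 × 2 × 4! = 4 × 24 = 96.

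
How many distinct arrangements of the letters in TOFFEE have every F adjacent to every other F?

Treat the 2 copies of F as a single block. The multiset to arrange is then {FF, E, E, O, T}, 5 items in all.
That gives (5)!/(2!) = 60 arrangements.

60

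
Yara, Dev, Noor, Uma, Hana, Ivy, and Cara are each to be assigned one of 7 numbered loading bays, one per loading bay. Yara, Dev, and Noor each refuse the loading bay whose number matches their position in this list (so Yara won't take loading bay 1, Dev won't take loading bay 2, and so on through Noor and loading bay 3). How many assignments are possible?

3216

Let Aᵢ (for i ∈ {1, 2, 3}) be the placements that put person i in their forbidden loading bay. Any j of these fix j positions, leaving (7−j)! ways to fill the rest, and there are C(3,j) ways to pick which j.
By inclusion–exclusion, the number of valid placements is Σ_{j=0}^{3} (−1)^j C(3,j)·(7−j)!.
Computing: 5040 − 2160 + 360 − 24 = 3216.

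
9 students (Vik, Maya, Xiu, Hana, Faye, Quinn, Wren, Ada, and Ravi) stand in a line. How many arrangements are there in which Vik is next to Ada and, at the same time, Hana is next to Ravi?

Treat {Vik,Ada} as one block (2 orders) and {Hana,Ravi} as another (2 orders).
That leaves 7 units to arrange: 2 × 2 × 7! = 4 × 5040 = 20160.

20160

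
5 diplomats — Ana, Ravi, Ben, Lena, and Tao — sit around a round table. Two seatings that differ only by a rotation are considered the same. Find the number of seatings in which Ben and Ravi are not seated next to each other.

Without the restriction there are (4)! = 24 seatings.
Seatings with Ben beside Ravi: treat them as a block with 2 internal orders, giving 2 × (3)! = 12.
Subtracting, 24 − 12 = 12.

12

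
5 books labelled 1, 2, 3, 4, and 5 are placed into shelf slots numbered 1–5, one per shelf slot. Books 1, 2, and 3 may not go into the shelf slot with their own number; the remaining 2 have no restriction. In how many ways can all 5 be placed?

64

Let Aᵢ (for i ∈ {1, 2, 3}) be the placements that put book i in its forbidden shelf slot. Any j of these fix j positions, leaving (5−j)! ways to fill the rest, and there are C(3,j) ways to pick which j.
By inclusion–exclusion, the number of valid placements is Σ_{j=0}^{3} (−1)^j C(3,j)·(5−j)!.
Computing: 120 − 72 + 18 − 2 = 64.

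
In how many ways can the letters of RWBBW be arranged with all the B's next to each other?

12

Treat the 2 copies of B as a single block. The multiset to arrange is then {BB, R, W, W}, 4 items in all.
That gives (4)!/(2!) = 12 arrangements.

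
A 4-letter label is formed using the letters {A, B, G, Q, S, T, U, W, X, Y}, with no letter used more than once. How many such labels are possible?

With no repetition, fill the 4 letters in order: 10 choices, then 9, down to 7.
10 × 9 × 8 × 7 = 5040.

5040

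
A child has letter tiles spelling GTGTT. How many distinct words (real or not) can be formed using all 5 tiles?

GTGTT has 5 letters with G appearing twice and T appearing 3 times.
So there are 5! / (3!·2!) = 10 distinguishable arrangements.

10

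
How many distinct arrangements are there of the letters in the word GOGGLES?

840

GOGGLES has 7 letters with G appearing 3 times.
The number of distinct arrangements is 7!/(3!) = 5040/6 = 840.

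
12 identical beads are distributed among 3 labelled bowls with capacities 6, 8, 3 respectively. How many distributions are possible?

Without the upper bounds there are C(14,2) = 91 ways to split 12 among 3 bowls.
Subtract solutions that violate a single cap (substitute x_i' = x_i − (cap_i+1)): x_1 ≥ 7 gives C(7,2) = 21; x_2 ≥ 9 gives C(5,2) = 10; x_3 ≥ 4 gives C(10,2) = 45. Together 76.
Add back pairs where two caps are both exceeded: 0 + 3 + 0 = 3.
By inclusion–exclusion the count is 91 − 76 + 3 = 18.

18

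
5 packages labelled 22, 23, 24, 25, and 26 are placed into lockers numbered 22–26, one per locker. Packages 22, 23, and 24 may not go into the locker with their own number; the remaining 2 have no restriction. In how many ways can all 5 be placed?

Let Aᵢ (for i ∈ {22, 23, 24}) be the placements that put package i in its forbidden locker. Any j of these fix j positions, leaving (5−j)! ways to fill the rest, and there are C(3,j) ways to pick which j.
By inclusion–exclusion, the number of valid placements is Σ_{j=0}^{3} (−1)^j C(3,j)·(5−j)!.
Computing: 120 − 72 + 18 − 2 = 64.

64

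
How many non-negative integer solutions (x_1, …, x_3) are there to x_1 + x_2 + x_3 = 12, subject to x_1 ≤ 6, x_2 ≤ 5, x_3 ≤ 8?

32

Ignoring the caps, the number of non-negative solutions to x_1+…+x_3 = 12 is C(14,2) = 91.
Subtract solutions that violate a single cap (substitute x_i' = x_i − (cap_i+1)): x_1 ≥ 7 gives C(7,2) = 21; x_2 ≥ 6 gives C(8,2) = 28; x_3 ≥ 9 gives C(5,2) = 10. Together 59.
No two caps can be exceeded simultaneously, so the pair terms are all 0.
By inclusion–exclusion the count is 91 − 59 + 0 = 32.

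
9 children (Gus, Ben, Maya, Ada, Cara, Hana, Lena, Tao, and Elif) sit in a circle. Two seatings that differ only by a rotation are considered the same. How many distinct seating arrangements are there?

40320

Fix one person's seat to break rotational symmetry; the remaining 8 people can be arranged in (8)! = 40320 ways.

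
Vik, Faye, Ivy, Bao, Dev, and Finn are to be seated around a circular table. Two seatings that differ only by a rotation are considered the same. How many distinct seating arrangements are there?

Fix one person's seat to break rotational symmetry; the remaining 5 people can be arranged in (5)! = 120 ways.

120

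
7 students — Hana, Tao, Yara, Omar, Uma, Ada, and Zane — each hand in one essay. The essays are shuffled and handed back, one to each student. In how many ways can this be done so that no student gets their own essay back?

Let Aᵢ be the assignments in which student i gets their own essay. We want the size of the complement of A₁∪…∪A_7.
By inclusion–exclusion this is Σ_{j=0}^{7} (−1)^j C(7,j)·(7−j)!.
Computing: 5040 − 5040 + 2520 − 840 + 210 − 42 + 7 − 1 = 1854.

1854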